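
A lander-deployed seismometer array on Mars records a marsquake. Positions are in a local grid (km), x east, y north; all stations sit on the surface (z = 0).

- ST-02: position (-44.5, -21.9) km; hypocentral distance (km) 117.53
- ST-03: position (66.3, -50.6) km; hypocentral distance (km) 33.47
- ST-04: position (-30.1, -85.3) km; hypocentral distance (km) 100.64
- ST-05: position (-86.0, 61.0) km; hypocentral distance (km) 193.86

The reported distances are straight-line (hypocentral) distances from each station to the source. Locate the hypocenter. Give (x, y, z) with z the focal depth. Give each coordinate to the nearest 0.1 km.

(62.0, -60.1, 31.8)

Each station gives a sphere (x−x_i)² + (y−y_i)² + z² = d_i² (stations at z=0).
Subtracting the ST-02 sphere from ST-03 and ST-04: z² cancels, leaving linear equations in x and y:
221.6 x − 57.4 y = 17189.25
28.8 x − 126.8 y = 9407.13
Solving: x ≈ 62.000, y ≈ -60.107 km (keep extra digits for the depth step; rounded: 62.0, -60.1).
Then from the ST-02 sphere: z² = 117.53² − (x + 44.5)² − (y + 21.9)² with x = 62.000, y = -60.107, so z ≈ 31.801 ≈ 31.8 km.
Check against ST-05 (with the unrounded solution): distance 193.86 ≈ 193.86 km. ✓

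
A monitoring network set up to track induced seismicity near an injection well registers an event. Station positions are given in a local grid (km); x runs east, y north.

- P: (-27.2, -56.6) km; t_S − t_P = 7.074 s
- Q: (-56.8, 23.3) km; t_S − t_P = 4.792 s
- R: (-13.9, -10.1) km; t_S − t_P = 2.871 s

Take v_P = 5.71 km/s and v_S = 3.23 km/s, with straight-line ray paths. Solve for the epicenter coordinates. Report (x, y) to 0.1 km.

Distance from S−P lag: d = Δt · v_P v_S / (v_P − v_S) = Δt · (5.71·3.23)/(5.71−3.23) ≈ 7.4368·Δt.
So d_P = 52.61, d_Q = 35.64, d_R = 21.35 km.
Circle about each station: (x + 27.2)² + (y + 56.6)² = 52.61²; (x + 56.8)² + (y − 23.3)² = 35.64²; (x + 13.9)² + (y + 10.1)² = 21.35².
Subtracting the P equation from the Q and R equations removes the quadratic terms:
-59.2 x + 159.8 y = 1323.33
26.6 x + 93.0 y = -1336.19
Solving the 2×2 system: x ≈ -34.5, y ≈ -4.5 km.

(-34.5, -4.5)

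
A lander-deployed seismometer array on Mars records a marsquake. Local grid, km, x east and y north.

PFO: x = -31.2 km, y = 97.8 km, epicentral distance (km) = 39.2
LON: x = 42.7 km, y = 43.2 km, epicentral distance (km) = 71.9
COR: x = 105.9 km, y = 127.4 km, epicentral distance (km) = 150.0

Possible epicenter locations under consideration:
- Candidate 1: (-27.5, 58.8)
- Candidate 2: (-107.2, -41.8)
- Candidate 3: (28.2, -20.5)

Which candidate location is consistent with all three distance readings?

For each candidate, compare |candidate − station| to the reported distance:
Candidate 1: residuals PFO 0.0, LON 0.0, COR 0.0 → max 0.0 km
Candidate 2: residuals PFO 119.7, LON 100.4, COR 122.1 → max 122.1 km
Candidate 3: residuals PFO 93.2, LON 6.6, COR 17.1 → max 93.2 km
Only Candidate 1 has all residuals ≈ 0.

Candidate 1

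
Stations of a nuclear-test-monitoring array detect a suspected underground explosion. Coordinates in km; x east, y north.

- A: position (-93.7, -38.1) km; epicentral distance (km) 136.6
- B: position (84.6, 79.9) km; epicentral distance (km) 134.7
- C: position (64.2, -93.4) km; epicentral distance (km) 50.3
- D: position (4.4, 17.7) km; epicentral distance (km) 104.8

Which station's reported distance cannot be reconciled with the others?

Solve using three stations at a time. Using A, B, C (subtract circle equations pairwise → linear system) gives (x, y) ≈ (42.5, -48.0).
Distances from that point to each station vs reported:
  A: calculated 136.6 vs reported 136.6 → residual 0.0 km
  B: calculated 134.7 vs reported 134.7 → residual 0.0 km
  C: calculated 50.3 vs reported 50.3 → residual 0.0 km
  D: calculated 76.0 vs reported 104.8 → residual 28.8 km
A, B, C are mutually consistent (residuals ≈ 0); D is off by 28.8 km.

D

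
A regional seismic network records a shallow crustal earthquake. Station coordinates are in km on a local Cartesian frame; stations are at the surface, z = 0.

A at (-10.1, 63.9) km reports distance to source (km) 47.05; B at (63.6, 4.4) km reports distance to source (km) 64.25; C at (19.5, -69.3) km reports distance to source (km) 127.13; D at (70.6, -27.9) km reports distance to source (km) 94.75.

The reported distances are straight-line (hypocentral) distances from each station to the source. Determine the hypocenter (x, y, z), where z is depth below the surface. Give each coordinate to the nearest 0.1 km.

Each station gives a sphere (x−x_i)² + (y−y_i)² + z² = d_i² (stations at z=0).
Subtracting the A sphere from B and C: z² cancels, leaving linear equations in x and y:
147.4 x − 119.0 y = -2035.26
59.2 x − 266.4 y = -12950.81
Solving: x ≈ 31.002, y ≈ 55.503 km (keep extra digits for the depth step; rounded: 31.0, 55.5).
Then from the A sphere: z² = 47.05² − (x + 10.1)² − (y − 63.9)² with x = 31.002, y = 55.503, so z ≈ 21.303 ≈ 21.3 km.
Check against D (with the unrounded solution): distance 94.75 ≈ 94.75 km. ✓

(31.0, 55.5, 21.3)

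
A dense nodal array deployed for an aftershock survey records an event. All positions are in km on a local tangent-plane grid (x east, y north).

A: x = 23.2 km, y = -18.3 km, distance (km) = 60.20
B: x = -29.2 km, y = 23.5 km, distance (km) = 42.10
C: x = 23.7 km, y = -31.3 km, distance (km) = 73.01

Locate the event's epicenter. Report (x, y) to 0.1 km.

Circle about each station: (x − 23.2)² + (y + 18.3)² = 60.20²; (x + 29.2)² + (y − 23.5)² = 42.10²; (x − 23.7)² + (y + 31.3)² = 73.01².
Subtracting the A equation from the B and C equations removes the quadratic terms:
-104.8 x + 83.6 y = 2383.39
1.0 x − 26.0 y = -1038.17
Solving the 2×2 system: x ≈ 9.4, y ≈ 40.3 km.

x ≈ 9.4 km, y ≈ 40.3 km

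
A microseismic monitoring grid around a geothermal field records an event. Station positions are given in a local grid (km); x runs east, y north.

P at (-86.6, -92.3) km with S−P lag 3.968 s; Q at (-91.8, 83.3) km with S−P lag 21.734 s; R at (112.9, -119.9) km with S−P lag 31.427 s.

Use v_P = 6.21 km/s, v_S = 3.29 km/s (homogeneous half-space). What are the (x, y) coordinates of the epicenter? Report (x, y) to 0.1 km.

x ≈ -100.9 km, y ≈ -68.5 km

Distance from S−P lag: d = Δt · v_P v_S / (v_P − v_S) = Δt · (6.21·3.29)/(6.21−3.29) ≈ 6.9969·Δt.
So d_P = 27.76, d_Q = 152.07, d_R = 219.89 km.
Circle about each station: (x + 86.6)² + (y + 92.3)² = 27.76²; (x + 91.8)² + (y − 83.3)² = 152.07²; (x − 112.9)² + (y + 119.9)² = 219.89².
Subtracting the P equation from the Q and R equations removes the quadratic terms:
-10.4 x + 351.2 y = -23007.39
399.0 x − 55.2 y = -36477.42
Solving the 2×2 system: x ≈ -100.9, y ≈ -68.5 km.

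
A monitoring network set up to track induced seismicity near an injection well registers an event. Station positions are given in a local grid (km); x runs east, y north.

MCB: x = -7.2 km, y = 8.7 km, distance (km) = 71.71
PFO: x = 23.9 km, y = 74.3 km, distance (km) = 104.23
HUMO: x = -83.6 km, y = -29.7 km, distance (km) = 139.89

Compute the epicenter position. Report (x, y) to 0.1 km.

56.2 km east, -24.8 km north

Circle about each station: (x + 7.2)² + (y − 8.7)² = 71.71²; (x − 23.9)² + (y − 74.3)² = 104.23²; (x + 83.6)² + (y + 29.7)² = 139.89².
Subtracting the MCB equation from the PFO and HUMO equations removes the quadratic terms:
62.2 x + 131.2 y = 242.60
-152.8 x − 76.8 y = -6683.37
Solving the 2×2 system: x ≈ 56.2, y ≈ -24.8 km.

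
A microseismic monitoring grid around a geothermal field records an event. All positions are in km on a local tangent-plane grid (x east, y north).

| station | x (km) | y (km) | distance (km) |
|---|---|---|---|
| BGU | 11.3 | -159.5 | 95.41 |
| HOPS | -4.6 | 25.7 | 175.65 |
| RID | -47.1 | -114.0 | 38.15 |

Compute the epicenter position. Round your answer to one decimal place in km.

-80.3 km east, -132.8 km north

Circle about each station: (x − 11.3)² + (y + 159.5)² = 95.41²; (x + 4.6)² + (y − 25.7)² = 175.65²; (x + 47.1)² + (y + 114.0)² = 38.15².
Subtracting the BGU equation from the HOPS and RID equations removes the quadratic terms:
-31.8 x + 370.4 y = -46636.14
-116.8 x + 91.0 y = -2705.88
Solving the 2×2 system: x ≈ -80.3, y ≈ -132.8 km.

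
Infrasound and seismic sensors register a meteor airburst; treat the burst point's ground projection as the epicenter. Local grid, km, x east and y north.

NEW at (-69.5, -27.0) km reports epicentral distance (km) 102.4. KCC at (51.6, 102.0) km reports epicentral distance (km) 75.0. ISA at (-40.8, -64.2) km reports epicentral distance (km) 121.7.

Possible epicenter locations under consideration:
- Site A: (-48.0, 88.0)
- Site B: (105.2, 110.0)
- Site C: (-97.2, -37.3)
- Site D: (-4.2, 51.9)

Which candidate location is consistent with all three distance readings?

For each candidate, compare |candidate − station| to the reported distance:
Site A: residuals NEW 14.6, KCC 25.6, ISA 30.7 → max 30.7 km
Site B: residuals NEW 119.6, KCC 20.8, ISA 105.6 → max 119.6 km
Site C: residuals NEW 72.8, KCC 128.8, ISA 59.2 → max 128.8 km
Site D: residuals NEW 0.0, KCC 0.0, ISA 0.0 → max 0.0 km
Only Site D has all residuals ≈ 0.

Site D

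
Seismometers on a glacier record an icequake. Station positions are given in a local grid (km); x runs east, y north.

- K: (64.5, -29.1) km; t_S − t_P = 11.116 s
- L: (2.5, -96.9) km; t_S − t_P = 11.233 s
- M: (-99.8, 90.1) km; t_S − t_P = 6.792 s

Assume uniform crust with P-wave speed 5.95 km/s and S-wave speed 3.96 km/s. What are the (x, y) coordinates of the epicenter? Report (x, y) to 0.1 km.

(-56.7, 22.2)

Distance from S−P lag: d = Δt · v_P v_S / (v_P − v_S) = Δt · (5.95·3.96)/(5.95−3.96) ≈ 11.8402·Δt.
So d_K = 131.62, d_L = 133.00, d_M = 80.42 km.
Circle about each station: (x − 64.5)² + (y + 29.1)² = 131.62²; (x − 2.5)² + (y + 96.9)² = 133.00²; (x + 99.8)² + (y − 90.1)² = 80.42².
Subtracting pairs of circle equations eliminates x²+y² and gives linear equations (the radical axes):
-124.0 x − 135.6 y = 4023.62
-328.6 x + 238.4 y = 23927.44
Solving the 2×2 system: x ≈ -56.7, y ≈ 22.2 km.
Check against K (with the unrounded x, y): √((x − 64.5)²+(y + 29.1)²) = 131.62 ≈ 131.62 km. ✓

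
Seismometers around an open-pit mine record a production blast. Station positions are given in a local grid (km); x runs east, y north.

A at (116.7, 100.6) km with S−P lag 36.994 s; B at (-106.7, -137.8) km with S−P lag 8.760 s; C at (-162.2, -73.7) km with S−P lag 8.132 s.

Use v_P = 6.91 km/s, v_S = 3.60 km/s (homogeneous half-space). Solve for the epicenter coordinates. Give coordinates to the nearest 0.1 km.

Distance from S−P lag: d = Δt · v_P v_S / (v_P − v_S) = Δt · (6.91·3.60)/(6.91−3.60) ≈ 7.5154·Δt.
So d_A = 278.02, d_B = 65.83, d_C = 61.12 km.
Circle about each station: (x − 116.7)² + (y − 100.6)² = 278.02²; (x + 106.7)² + (y + 137.8)² = 65.83²; (x + 162.2)² + (y + 73.7)² = 61.12².
Subtracting pairs of circle equations eliminates x²+y² and gives linear equations (the radical axes):
-446.8 x − 476.8 y = 79596.01
-557.8 x − 348.6 y = 81560.75
Solving the 2×2 system: x ≈ -101.1, y ≈ -72.2 km.

(-101.1, -72.2)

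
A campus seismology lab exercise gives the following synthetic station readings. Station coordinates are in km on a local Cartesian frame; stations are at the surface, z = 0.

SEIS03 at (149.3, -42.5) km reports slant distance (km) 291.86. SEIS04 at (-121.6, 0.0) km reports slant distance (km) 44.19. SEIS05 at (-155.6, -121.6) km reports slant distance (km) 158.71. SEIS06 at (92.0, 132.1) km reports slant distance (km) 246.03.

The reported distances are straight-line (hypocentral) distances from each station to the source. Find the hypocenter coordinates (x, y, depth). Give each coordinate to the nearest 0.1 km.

Each station gives a sphere (x−x_i)² + (y−y_i)² + z² = d_i² (stations at z=0).
Subtracting the SEIS03 sphere from SEIS04 and SEIS05: z² cancels, leaving linear equations in x and y:
-541.8 x + 85.0 y = 73919.32
-609.8 x − 158.2 y = 74894.58
Solving: x ≈ -131.302, y ≈ 32.703 km (keep extra digits for the depth step; rounded: -131.3, 32.7).
Then from the SEIS03 sphere: z² = 291.86² − (x − 149.3)² − (y + 42.5)² with x = -131.302, y = 32.703, so z ≈ 28.094 ≈ 28.1 km.
Check against SEIS06 (with the unrounded solution): distance 246.03 ≈ 246.03 km. ✓

x ≈ -131.3 km, y ≈ 32.7 km, depth ≈ 28.1 km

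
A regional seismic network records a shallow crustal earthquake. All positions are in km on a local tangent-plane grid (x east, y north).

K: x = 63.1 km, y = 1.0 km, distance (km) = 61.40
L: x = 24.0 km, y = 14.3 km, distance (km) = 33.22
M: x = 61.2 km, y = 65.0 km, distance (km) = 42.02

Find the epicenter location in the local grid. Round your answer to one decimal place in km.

x ≈ 23.0 km, y ≈ 47.5 km

Circle about each station: (x − 63.1)² + (y − 1.0)² = 61.40²; (x − 24.0)² + (y − 14.3)² = 33.22²; (x − 61.2)² + (y − 65.0)² = 42.02².
Subtracting pairs of circle equations eliminates x²+y² and gives linear equations (the radical axes):
-78.2 x + 26.6 y = -535.73
-3.8 x + 128.0 y = 5992.11
Solving the 2×2 system: x ≈ 23.0, y ≈ 47.5 km.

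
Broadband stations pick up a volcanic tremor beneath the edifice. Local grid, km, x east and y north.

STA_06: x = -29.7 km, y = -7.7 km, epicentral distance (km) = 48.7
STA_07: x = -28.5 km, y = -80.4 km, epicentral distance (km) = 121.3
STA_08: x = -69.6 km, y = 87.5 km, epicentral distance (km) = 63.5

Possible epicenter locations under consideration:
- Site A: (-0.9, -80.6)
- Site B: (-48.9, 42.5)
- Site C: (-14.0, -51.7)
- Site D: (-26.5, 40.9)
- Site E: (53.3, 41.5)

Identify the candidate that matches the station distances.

For each candidate, compare |candidate − station| to the reported distance:
Site A: residuals STA_06 29.7, STA_07 93.7, STA_08 118.1 → max 118.1 km
Site B: residuals STA_06 5.0, STA_07 3.3, STA_08 14.0 → max 14.0 km
Site C: residuals STA_06 2.0, STA_07 89.1, STA_08 86.4 → max 89.1 km
Site D: residuals STA_06 0.0, STA_07 0.0, STA_08 0.0 → max 0.0 km
Site E: residuals STA_06 47.8, STA_07 25.5, STA_08 67.7 → max 67.7 km
Only Site D has all residuals ≈ 0.

Site D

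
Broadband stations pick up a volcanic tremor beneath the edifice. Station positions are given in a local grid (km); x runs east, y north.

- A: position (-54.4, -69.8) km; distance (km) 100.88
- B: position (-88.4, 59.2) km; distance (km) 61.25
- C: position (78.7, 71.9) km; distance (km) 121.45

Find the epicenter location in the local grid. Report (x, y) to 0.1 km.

Circle about each station: (x + 54.4)² + (y + 69.8)² = 100.88²; (x + 88.4)² + (y − 59.2)² = 61.25²; (x − 78.7)² + (y − 71.9)² = 121.45².
Subtracting pairs of circle equations eliminates x²+y² and gives linear equations (the radical axes):
-68.0 x + 258.0 y = 9913.01
266.2 x + 283.4 y = -1041.43
Solving the 2×2 system: x ≈ -35.0, y ≈ 29.2 km.

(-35.0, 29.2)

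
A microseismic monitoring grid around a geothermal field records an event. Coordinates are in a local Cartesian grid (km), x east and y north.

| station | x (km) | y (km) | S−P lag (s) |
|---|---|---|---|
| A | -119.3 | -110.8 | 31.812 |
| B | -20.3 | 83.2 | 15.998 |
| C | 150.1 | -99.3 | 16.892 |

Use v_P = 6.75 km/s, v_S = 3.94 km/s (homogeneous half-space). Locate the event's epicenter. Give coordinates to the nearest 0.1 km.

Distance from S−P lag: d = Δt · v_P v_S / (v_P − v_S) = Δt · (6.75·3.94)/(6.75−3.94) ≈ 9.4644·Δt.
So d_A = 301.08, d_B = 151.41, d_C = 159.87 km.
Circle about each station: (x + 119.3)² + (y + 110.8)² = 301.08²; (x + 20.3)² + (y − 83.2)² = 151.41²; (x − 150.1)² + (y + 99.3)² = 159.87².
Subtracting the A equation from the B and C equations removes the quadratic terms:
198.0 x + 388.0 y = 48549.38
538.8 x + 23.0 y = 70972.12
Solving the 2×2 system: x ≈ 129.2, y ≈ 59.2 km.

(129.2, 59.2)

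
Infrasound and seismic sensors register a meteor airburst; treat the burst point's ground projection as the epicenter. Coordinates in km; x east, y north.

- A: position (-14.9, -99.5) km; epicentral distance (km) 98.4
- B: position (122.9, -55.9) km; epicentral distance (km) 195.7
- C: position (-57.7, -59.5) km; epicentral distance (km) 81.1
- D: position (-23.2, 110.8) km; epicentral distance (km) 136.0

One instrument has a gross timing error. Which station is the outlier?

C

Solve using three stations at a time. Using A, B, D (subtract circle equations pairwise → linear system) gives (x, y) ≈ (-69.0, -17.3).
Distances from that point to each station vs reported:
  A: calculated 98.4 vs reported 98.4 → residual 0.0 km
  B: calculated 195.7 vs reported 195.7 → residual 0.0 km
  C: calculated 43.7 vs reported 81.1 → residual 37.4 km
  D: calculated 136.0 vs reported 136.0 → residual 0.0 km
A, B, D are mutually consistent (residuals ≈ 0); C is off by 37.4 km.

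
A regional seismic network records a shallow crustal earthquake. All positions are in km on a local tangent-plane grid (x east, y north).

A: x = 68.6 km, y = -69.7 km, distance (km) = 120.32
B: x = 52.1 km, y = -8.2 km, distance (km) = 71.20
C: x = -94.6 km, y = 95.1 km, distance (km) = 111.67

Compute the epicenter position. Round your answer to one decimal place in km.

Circle about each station: (x − 68.6)² + (y + 69.7)² = 120.32²; (x − 52.1)² + (y + 8.2)² = 71.20²; (x + 94.6)² + (y − 95.1)² = 111.67².
Subtracting pairs of circle equations eliminates x²+y² and gives linear equations (the radical axes):
-33.0 x + 123.0 y = 2625.06
-326.4 x + 329.6 y = 10435.83
Solving the 2×2 system: x ≈ -14.3, y ≈ 17.5 km.
Check against A (with the unrounded x, y): √((x − 68.6)²+(y + 69.7)²) = 120.32 ≈ 120.32 km. ✓

x ≈ -14.3 km, y ≈ 17.5 km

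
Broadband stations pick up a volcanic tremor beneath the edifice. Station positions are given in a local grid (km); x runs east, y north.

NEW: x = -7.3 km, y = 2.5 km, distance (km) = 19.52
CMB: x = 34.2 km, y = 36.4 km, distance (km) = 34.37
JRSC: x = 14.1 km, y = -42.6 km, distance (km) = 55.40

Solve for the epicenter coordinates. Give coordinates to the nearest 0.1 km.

Circle about each station: (x + 7.3)² + (y − 2.5)² = 19.52²; (x − 34.2)² + (y − 36.4)² = 34.37²; (x − 14.1)² + (y + 42.6)² = 55.40².
Subtracting the NEW equation from the CMB and JRSC equations removes the quadratic terms:
83.0 x + 67.8 y = 1634.79
42.8 x − 90.2 y = -734.10
Solving the 2×2 system: x ≈ 9.4, y ≈ 12.6 km.
Check against NEW (with the unrounded x, y): √((x + 7.3)²+(y − 2.5)²) = 19.52 ≈ 19.52 km. ✓

x ≈ 9.4 km, y ≈ 12.6 km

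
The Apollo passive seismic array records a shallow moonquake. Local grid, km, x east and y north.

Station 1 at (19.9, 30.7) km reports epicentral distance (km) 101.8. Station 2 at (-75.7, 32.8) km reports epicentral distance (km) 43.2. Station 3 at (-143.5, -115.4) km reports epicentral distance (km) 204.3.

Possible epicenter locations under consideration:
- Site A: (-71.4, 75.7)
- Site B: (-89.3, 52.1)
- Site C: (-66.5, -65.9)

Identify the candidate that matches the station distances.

For each candidate, compare |candidate − station| to the reported distance:
Site A: residuals Station 1 0.0, Station 2 0.1, Station 3 0.1 → max 0.1 km
Site B: residuals Station 1 9.5, Station 2 19.6, Station 3 28.2 → max 28.2 km
Site C: residuals Station 1 27.8, Station 2 55.9, Station 3 112.8 → max 112.8 km
Only Site A has all residuals ≈ 0.

Site A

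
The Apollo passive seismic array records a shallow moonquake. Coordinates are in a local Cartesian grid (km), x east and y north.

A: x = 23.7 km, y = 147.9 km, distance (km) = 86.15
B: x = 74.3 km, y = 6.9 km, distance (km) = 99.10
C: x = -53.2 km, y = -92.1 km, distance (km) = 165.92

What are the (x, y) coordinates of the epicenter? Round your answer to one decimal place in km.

Circle about each station: (x − 23.7)² + (y − 147.9)² = 86.15²; (x − 74.3)² + (y − 6.9)² = 99.10²; (x + 53.2)² + (y + 92.1)² = 165.92².
Subtracting pairs of circle equations eliminates x²+y² and gives linear equations (the radical axes):
101.2 x − 282.0 y = -19266.99
-153.8 x − 480.0 y = -31231.07
Solving the 2×2 system: x ≈ -4.8, y ≈ 66.6 km.

(-4.8, 66.6)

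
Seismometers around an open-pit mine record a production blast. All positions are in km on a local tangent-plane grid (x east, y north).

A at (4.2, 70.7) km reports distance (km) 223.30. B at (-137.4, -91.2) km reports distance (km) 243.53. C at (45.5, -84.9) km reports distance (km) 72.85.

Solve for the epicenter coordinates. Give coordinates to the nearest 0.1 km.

x ≈ 103.1 km, y ≈ -129.5 km

Circle about each station: (x − 4.2)² + (y − 70.7)² = 223.30²; (x + 137.4)² + (y + 91.2)² = 243.53²; (x − 45.5)² + (y + 84.9)² = 72.85².
Subtracting the A equation from the B and C equations removes the quadratic terms:
-283.2 x − 323.8 y = 12736.10
82.6 x − 311.2 y = 48817.90
Solving the 2×2 system: x ≈ 103.1, y ≈ -129.5 km.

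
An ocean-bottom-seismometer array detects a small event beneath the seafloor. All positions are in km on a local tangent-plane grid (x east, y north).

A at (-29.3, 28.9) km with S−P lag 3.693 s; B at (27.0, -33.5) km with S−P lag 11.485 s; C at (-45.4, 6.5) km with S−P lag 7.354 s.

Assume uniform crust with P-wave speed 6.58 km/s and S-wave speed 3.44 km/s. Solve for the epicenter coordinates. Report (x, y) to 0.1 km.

Distance from S−P lag: d = Δt · v_P v_S / (v_P − v_S) = Δt · (6.58·3.44)/(6.58−3.44) ≈ 7.2087·Δt.
So d_A = 26.62, d_B = 82.79, d_C = 53.01 km.
Circle about each station: (x + 29.3)² + (y − 28.9)² = 26.62²; (x − 27.0)² + (y + 33.5)² = 82.79²; (x + 45.4)² + (y − 6.5)² = 53.01².
Subtracting pairs of circle equations eliminates x²+y² and gives linear equations (the radical axes):
112.6 x − 124.8 y = -5988.01
-32.2 x − 44.8 y = -1691.73
Solving the 2×2 system: x ≈ -6.3, y ≈ 42.3 km.

(-6.3, 42.3)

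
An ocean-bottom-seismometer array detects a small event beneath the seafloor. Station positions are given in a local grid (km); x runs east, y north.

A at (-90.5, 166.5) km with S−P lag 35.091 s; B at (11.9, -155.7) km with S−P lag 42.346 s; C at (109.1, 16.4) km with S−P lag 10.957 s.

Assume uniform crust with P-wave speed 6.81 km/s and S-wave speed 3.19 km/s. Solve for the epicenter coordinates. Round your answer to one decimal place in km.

(102.3, 81.8)

Distance from S−P lag: d = Δt · v_P v_S / (v_P − v_S) = Δt · (6.81·3.19)/(6.81−3.19) ≈ 6.0011·Δt.
So d_A = 210.58, d_B = 254.12, d_C = 65.75 km.
Circle about each station: (x + 90.5)² + (y − 166.5)² = 210.58²; (x − 11.9)² + (y + 155.7)² = 254.12²; (x − 109.1)² + (y − 16.4)² = 65.75².
Subtracting the A equation from the B and C equations removes the quadratic terms:
204.8 x − 644.4 y = -31761.44
399.2 x − 300.2 y = 16280.14
Solving the 2×2 system: x ≈ 102.3, y ≈ 81.8 km.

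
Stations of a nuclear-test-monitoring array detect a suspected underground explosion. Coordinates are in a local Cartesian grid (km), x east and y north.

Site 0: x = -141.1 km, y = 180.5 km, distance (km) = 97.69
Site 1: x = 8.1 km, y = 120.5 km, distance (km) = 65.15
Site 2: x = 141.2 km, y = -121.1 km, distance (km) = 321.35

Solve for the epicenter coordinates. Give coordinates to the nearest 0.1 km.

Circle about each station: (x + 141.1)² + (y − 180.5)² = 97.69²; (x − 8.1)² + (y − 120.5)² = 65.15²; (x − 141.2)² + (y + 121.1)² = 321.35².
Subtracting the Site 0 equation from the Site 1 and Site 2 equations removes the quadratic terms:
298.4 x − 120.0 y = -32604.79
564.6 x − 603.2 y = -111609.30
Solving the 2×2 system: x ≈ -55.9, y ≈ 132.7 km.

x ≈ -55.9 km, y ≈ 132.7 km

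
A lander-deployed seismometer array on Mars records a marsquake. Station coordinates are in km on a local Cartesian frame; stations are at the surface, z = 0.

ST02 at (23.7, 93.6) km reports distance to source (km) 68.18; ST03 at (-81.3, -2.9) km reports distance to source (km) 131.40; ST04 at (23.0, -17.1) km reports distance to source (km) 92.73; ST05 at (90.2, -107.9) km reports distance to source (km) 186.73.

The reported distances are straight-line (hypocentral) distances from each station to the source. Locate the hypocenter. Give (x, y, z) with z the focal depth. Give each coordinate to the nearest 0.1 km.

Each station gives a sphere (x−x_i)² + (y−y_i)² + z² = d_i² (stations at z=0).
Subtracting the ST02 sphere from ST03 and ST04: z² cancels, leaving linear equations in x and y:
-210.0 x − 193.0 y = -15322.00
-1.4 x − 221.4 y = -12451.58
Solving: x ≈ 21.399, y ≈ 56.105 km (keep extra digits for the depth step; rounded: 21.4, 56.1).
Then from the ST02 sphere: z² = 68.18² − (x − 23.7)² − (y − 93.6)² with x = 21.399, y = 56.105, so z ≈ 56.898 ≈ 56.9 km.
Check against ST05 (with the unrounded solution): distance 186.73 ≈ 186.73 km. ✓

(21.4, 56.1, 56.9)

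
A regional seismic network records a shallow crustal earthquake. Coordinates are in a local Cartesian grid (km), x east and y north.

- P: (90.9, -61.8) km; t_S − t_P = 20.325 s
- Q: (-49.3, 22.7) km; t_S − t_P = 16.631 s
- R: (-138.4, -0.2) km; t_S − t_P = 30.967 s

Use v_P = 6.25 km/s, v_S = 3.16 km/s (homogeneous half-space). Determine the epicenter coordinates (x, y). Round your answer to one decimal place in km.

49.7 km east, 61.4 km north

Distance from S−P lag: d = Δt · v_P v_S / (v_P − v_S) = Δt · (6.25·3.16)/(6.25−3.16) ≈ 6.3916·Δt.
So d_P = 129.91, d_Q = 106.30, d_R = 197.93 km.
Circle about each station: (x − 90.9)² + (y + 61.8)² = 129.91²; (x + 49.3)² + (y − 22.7)² = 106.30²; (x + 138.4)² + (y + 0.2)² = 197.93².
Subtracting pairs of circle equations eliminates x²+y² and gives linear equations (the radical axes):
-280.4 x + 169.0 y = -3559.35
-458.6 x + 123.2 y = -15227.13
Solving the 2×2 system: x ≈ 49.7, y ≈ 61.4 km.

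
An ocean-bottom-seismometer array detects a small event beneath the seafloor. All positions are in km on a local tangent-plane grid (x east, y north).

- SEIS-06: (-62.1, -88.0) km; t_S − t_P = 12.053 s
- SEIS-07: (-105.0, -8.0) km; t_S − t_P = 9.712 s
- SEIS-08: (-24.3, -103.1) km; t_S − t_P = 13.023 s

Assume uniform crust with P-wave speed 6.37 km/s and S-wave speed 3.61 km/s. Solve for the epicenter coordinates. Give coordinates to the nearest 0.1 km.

x ≈ -25.2 km, y ≈ 5.4 km

Distance from S−P lag: d = Δt · v_P v_S / (v_P − v_S) = Δt · (6.37·3.61)/(6.37−3.61) ≈ 8.3318·Δt.
So d_SEIS-06 = 100.42, d_SEIS-07 = 80.92, d_SEIS-08 = 108.50 km.
Circle about each station: (x + 62.1)² + (y + 88.0)² = 100.42²; (x + 105.0)² + (y + 8.0)² = 80.92²; (x + 24.3)² + (y + 103.1)² = 108.50².
Subtracting pairs of circle equations eliminates x²+y² and gives linear equations (the radical axes):
-85.8 x + 160.0 y = 3024.72
75.6 x − 30.2 y = -2068.38
Solving the 2×2 system: x ≈ -25.2, y ≈ 5.4 km.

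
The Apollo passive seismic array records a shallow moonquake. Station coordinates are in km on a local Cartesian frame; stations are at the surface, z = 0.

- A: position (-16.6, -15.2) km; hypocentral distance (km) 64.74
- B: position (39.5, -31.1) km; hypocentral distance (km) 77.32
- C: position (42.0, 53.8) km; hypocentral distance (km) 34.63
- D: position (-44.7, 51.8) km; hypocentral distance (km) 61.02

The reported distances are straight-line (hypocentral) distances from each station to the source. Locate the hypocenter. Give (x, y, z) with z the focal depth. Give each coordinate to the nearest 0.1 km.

x ≈ 13.5 km, y ≈ 40.3 km, depth ≈ 14.3 km

Each station gives a sphere (x−x_i)² + (y−y_i)² + z² = d_i² (stations at z=0).
Subtracting the A sphere from B and C: z² cancels, leaving linear equations in x and y:
112.2 x − 31.8 y = 233.75
117.2 x + 138.0 y = 7143.87
Solving: x ≈ 13.505, y ≈ 40.298 km (keep extra digits for the depth step; rounded: 13.5, 40.3).
Then from the A sphere: z² = 64.74² − (x + 16.6)² − (y + 15.2)² with x = 13.505, y = 40.298, so z ≈ 14.315 ≈ 14.3 km.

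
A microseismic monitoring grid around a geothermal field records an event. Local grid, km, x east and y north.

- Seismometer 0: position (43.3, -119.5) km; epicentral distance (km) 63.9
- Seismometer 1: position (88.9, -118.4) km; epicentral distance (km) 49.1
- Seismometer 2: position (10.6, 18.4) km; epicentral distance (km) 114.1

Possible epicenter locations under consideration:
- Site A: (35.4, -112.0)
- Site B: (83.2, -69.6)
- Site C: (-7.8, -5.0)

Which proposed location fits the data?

Site B

For each candidate, compare |candidate − station| to the reported distance:
Site A: residuals Seismometer 0 53.0, Seismometer 1 4.8, Seismometer 2 18.6 → max 53.0 km
Site B: residuals Seismometer 0 0.0, Seismometer 1 0.0, Seismometer 2 0.0 → max 0.0 km
Site C: residuals Seismometer 0 61.5, Seismometer 1 99.9, Seismometer 2 84.3 → max 99.9 km
Only Site B has all residuals ≈ 0.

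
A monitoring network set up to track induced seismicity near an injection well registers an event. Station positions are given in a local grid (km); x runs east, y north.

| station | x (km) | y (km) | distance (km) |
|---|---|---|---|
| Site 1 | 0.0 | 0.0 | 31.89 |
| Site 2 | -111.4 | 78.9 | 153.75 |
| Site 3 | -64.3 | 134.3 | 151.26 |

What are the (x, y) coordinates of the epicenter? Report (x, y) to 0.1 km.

x ≈ 28.3 km, y ≈ 14.7 km

Circle about each station: x² + y² = 31.89²; (x + 111.4)² + (y − 78.9)² = 153.75²; (x + 64.3)² + (y − 134.3)² = 151.26².
Subtracting pairs of circle equations eliminates x²+y² and gives linear equations (the radical axes):
-222.8 x + 157.8 y = -3986.92
-128.6 x + 268.6 y = 308.36
Solving the 2×2 system: x ≈ 28.3, y ≈ 14.7 km.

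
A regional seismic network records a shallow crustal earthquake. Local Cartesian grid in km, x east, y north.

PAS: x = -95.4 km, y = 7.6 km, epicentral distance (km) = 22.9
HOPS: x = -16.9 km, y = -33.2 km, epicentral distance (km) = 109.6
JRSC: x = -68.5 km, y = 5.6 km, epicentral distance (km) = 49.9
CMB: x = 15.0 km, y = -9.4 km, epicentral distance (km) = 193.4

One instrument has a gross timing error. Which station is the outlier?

CMB

Solve using three stations at a time. Using PAS, HOPS, JRSC (subtract circle equations pairwise → linear system) gives (x, y) ≈ (-118.4, 8.3).
Distances from that point to each station vs reported:
  PAS: calculated 23.0 vs reported 22.9 → residual 0.1 km
  HOPS: calculated 109.6 vs reported 109.6 → residual 0.0 km
  JRSC: calculated 49.9 vs reported 49.9 → residual 0.0 km
  CMB: calculated 134.5 vs reported 193.4 → residual 58.9 km
PAS, HOPS, JRSC are mutually consistent (residuals ≈ 0); CMB is off by 58.9 km.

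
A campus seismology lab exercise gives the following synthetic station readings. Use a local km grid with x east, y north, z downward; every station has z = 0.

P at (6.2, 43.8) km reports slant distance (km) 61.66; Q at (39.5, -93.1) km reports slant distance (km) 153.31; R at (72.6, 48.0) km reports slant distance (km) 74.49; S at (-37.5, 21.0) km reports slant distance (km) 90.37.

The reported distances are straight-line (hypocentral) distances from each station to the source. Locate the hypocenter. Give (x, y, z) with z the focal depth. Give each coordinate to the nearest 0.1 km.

(26.1, 48.1, 58.2)

Each station gives a sphere (x−x_i)² + (y−y_i)² + z² = d_i² (stations at z=0).
Subtracting the P sphere from Q and R: z² cancels, leaving linear equations in x and y:
66.6 x − 273.8 y = -11431.02
132.8 x + 8.4 y = 3871.08
Solving: x ≈ 26.107, y ≈ 48.100 km (keep extra digits for the depth step; rounded: 26.1, 48.1).
Then from the P sphere: z² = 61.66² − (x − 6.2)² − (y − 43.8)² with x = 26.107, y = 48.100, so z ≈ 58.199 ≈ 58.2 km.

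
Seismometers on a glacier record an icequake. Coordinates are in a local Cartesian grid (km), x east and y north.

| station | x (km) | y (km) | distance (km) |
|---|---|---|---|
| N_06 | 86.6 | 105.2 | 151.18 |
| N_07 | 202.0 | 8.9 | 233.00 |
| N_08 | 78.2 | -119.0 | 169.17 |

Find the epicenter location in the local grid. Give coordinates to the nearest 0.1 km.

-31.0 km east, 10.2 km north

Circle about each station: (x − 86.6)² + (y − 105.2)² = 151.18²; (x − 202.0)² + (y − 8.9)² = 233.00²; (x − 78.2)² + (y + 119.0)² = 169.17².
Subtracting pairs of circle equations eliminates x²+y² and gives linear equations (the radical axes):
230.8 x − 192.6 y = -9117.00
-16.8 x − 448.4 y = -4053.46
Solving the 2×2 system: x ≈ -31.0, y ≈ 10.2 km.
Check against N_06 (with the unrounded x, y): √((x − 86.6)²+(y − 105.2)²) = 151.17 ≈ 151.18 km. ✓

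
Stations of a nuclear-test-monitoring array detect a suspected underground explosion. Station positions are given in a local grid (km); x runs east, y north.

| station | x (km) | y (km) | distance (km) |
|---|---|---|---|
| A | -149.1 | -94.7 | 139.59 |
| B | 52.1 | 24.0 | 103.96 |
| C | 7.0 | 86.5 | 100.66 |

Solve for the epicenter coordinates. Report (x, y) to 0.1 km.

Circle about each station: (x + 149.1)² + (y + 94.7)² = 139.59²; (x − 52.1)² + (y − 24.0)² = 103.96²; (x − 7.0)² + (y − 86.5)² = 100.66².
Subtracting pairs of circle equations eliminates x²+y² and gives linear equations (the radical axes):
402.4 x + 237.4 y = -19230.80
312.2 x + 362.4 y = -14314.72
Solving the 2×2 system: x ≈ -49.8, y ≈ 3.4 km.

-49.8 km east, 3.4 km north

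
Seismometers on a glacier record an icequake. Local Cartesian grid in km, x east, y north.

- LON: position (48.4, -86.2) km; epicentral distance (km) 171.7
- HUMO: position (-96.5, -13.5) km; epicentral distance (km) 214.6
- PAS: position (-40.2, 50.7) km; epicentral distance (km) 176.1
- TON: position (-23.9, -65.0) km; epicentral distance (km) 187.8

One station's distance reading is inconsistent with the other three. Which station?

Solve using three stations at a time. Using LON, HUMO, TON (subtract circle equations pairwise → linear system) gives (x, y) ≈ (97.4, 78.2).
Distances from that point to each station vs reported:
  LON: calculated 171.5 vs reported 171.7 → residual 0.2 km
  HUMO: calculated 214.4 vs reported 214.6 → residual 0.2 km
  PAS: calculated 140.3 vs reported 176.1 → residual 35.8 km
  TON: calculated 187.6 vs reported 187.8 → residual 0.2 km
LON, HUMO, TON are mutually consistent (residuals ≈ 0); PAS is off by 35.8 km.

PAS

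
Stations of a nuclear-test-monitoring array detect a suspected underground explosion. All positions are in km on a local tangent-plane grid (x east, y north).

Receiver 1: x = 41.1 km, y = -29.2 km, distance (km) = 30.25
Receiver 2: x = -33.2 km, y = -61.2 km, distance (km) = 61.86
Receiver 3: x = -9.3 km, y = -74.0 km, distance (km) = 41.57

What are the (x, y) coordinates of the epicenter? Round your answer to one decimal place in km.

Circle about each station: (x − 41.1)² + (y + 29.2)² = 30.25²; (x + 33.2)² + (y + 61.2)² = 61.86²; (x + 9.3)² + (y + 74.0)² = 41.57².
Subtracting pairs of circle equations eliminates x²+y² and gives linear equations (the radical axes):
-148.6 x − 64.0 y = -605.77
-100.8 x − 89.6 y = 2207.64
Solving the 2×2 system: x ≈ 28.5, y ≈ -56.7 km.

(28.5, -56.7)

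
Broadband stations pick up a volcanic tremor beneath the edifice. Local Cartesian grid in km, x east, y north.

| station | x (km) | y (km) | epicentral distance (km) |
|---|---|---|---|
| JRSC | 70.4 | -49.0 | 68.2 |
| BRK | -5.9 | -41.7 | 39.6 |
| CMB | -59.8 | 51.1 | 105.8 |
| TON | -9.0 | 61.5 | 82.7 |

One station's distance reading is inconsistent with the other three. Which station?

Solve using three stations at a time. Using BRK, CMB, TON (subtract circle equations pairwise → linear system) gives (x, y) ≈ (23.0, -14.7).
Distances from that point to each station vs reported:
  JRSC: calculated 58.5 vs reported 68.2 → residual 9.7 km
  BRK: calculated 39.5 vs reported 39.6 → residual 0.1 km
  CMB: calculated 105.8 vs reported 105.8 → residual 0.0 km
  TON: calculated 82.7 vs reported 82.7 → residual 0.0 km
BRK, CMB, TON are mutually consistent (residuals ≈ 0); JRSC is off by 9.7 km.

JRSC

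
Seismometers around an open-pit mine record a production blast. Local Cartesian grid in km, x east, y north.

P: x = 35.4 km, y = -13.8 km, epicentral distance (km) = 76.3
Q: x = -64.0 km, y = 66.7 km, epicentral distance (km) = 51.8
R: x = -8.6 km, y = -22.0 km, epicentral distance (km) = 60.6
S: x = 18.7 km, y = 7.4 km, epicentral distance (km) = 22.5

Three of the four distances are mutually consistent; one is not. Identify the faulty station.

S

Solve using three stations at a time. Using P, Q, R (subtract circle equations pairwise → linear system) gives (x, y) ≈ (-21.3, 37.3).
Distances from that point to each station vs reported:
  P: calculated 76.3 vs reported 76.3 → residual 0.0 km
  Q: calculated 51.8 vs reported 51.8 → residual 0.0 km
  R: calculated 60.6 vs reported 60.6 → residual 0.0 km
  S: calculated 49.9 vs reported 22.5 → residual 27.4 km
P, Q, R are mutually consistent (residuals ≈ 0); S is off by 27.4 km.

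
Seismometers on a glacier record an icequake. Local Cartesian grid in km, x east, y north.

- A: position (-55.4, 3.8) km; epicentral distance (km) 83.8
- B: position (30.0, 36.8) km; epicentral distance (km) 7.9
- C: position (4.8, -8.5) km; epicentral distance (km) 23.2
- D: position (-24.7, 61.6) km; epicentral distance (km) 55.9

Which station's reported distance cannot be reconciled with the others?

C

Solve using three stations at a time. Using A, B, D (subtract circle equations pairwise → linear system) gives (x, y) ≈ (23.2, 32.8).
Distances from that point to each station vs reported:
  A: calculated 83.8 vs reported 83.8 → residual 0.0 km
  B: calculated 7.9 vs reported 7.9 → residual 0.0 km
  C: calculated 45.2 vs reported 23.2 → residual 22.0 km
  D: calculated 55.9 vs reported 55.9 → residual 0.0 km
A, B, D are mutually consistent (residuals ≈ 0); C is off by 22.0 km.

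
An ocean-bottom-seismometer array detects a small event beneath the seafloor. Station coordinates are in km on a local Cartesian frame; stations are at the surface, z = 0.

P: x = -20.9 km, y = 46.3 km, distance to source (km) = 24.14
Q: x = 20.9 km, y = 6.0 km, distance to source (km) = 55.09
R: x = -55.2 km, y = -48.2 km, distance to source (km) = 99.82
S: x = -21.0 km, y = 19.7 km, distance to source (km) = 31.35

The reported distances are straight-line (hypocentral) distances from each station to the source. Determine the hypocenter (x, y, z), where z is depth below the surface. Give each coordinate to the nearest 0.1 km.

x ≈ -15.5 km, y ≈ 40.5 km, depth ≈ 22.8 km

Each station gives a sphere (x−x_i)² + (y−y_i)² + z² = d_i² (stations at z=0).
Subtracting the P sphere from Q and R: z² cancels, leaving linear equations in x and y:
83.6 x − 80.6 y = -4559.86
-68.6 x − 189.0 y = -6591.51
Solving: x ≈ -15.497, y ≈ 40.500 km (keep extra digits for the depth step; rounded: -15.5, 40.5).
Then from the P sphere: z² = 24.14² − (x + 20.9)² − (y − 46.3)² with x = -15.497, y = 40.500, so z ≈ 22.801 ≈ 22.8 km.
Check against S (with the unrounded solution): distance 31.35 ≈ 31.35 km. ✓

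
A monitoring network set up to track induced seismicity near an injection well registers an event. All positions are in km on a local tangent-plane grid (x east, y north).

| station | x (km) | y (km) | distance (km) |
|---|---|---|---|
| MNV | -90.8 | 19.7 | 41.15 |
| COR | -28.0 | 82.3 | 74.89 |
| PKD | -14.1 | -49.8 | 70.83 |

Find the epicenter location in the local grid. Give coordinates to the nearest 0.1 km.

-50.6 km east, 10.9 km north

Circle about each station: (x + 90.8)² + (y − 19.7)² = 41.15²; (x + 28.0)² + (y − 82.3)² = 74.89²; (x + 14.1)² + (y + 49.8)² = 70.83².
Subtracting the MNV equation from the COR and PKD equations removes the quadratic terms:
125.6 x + 125.2 y = -4990.63
153.4 x − 139.0 y = -9277.45
Solving the 2×2 system: x ≈ -50.6, y ≈ 10.9 km.
Check against MNV (with the unrounded x, y): √((x + 90.8)²+(y − 19.7)²) = 41.15 ≈ 41.15 km. ✓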